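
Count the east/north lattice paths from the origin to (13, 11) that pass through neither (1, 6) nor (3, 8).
Number of paths = 2417650

Inclusion–exclusion. Total paths: C(24, 13) = 2496144. Through P₁: C(7, 1)·C(17, 12) = 43316. Through P₂: C(11, 3)·C(13, 10) = 47190. Since P₁ is strictly southwest of P₂, a monotone path through both must visit P₁ then P₂; paths through both = C(7, 1)·C(4, 2)·C(13, 10) = 12012. Avoid both = 2496144 − 43316 − 47190 + 12012 = 2417650.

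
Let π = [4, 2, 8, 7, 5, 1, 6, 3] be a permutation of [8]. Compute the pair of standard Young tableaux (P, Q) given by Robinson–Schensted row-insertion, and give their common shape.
P = [1, 3, 6] / [2, 5] / [4, 7] / [8];  Q = [1, 3, 7] / [2, 4] / [5, 8] / [6];  common shape = (3, 2, 2, 1)

Row-insert the values π_1, π_2, … into P one at a time, bumping the leftmost entry strictly greater than the inserted value down to the next row. The recording tableau Q records, in position (i, j), the step at which that cell was added to P.
  Insert 4 (step 1): P = [4];  Q = [1]
  Insert 2 (step 2): P = [2] / [4];  Q = [1] / [2]
  Insert 8 (step 3): P = [2, 8] / [4];  Q = [1, 3] / [2]
  Insert 7 (step 4): P = [2, 7] / [4, 8];  Q = [1, 3] / [2, 4]
  Insert 5 (step 5): P = [2, 5] / [4, 7] / [8];  Q = [1, 3] / [2, 4] / [5]
  Insert 1 (step 6): P = [1, 5] / [2, 7] / [4] / [8];  Q = [1, 3] / [2, 4] / [5] / [6]
  Insert 6 (step 7): P = [1, 5, 6] / [2, 7] / [4] / [8];  Q = [1, 3, 7] / [2, 4] / [5] / [6]
  Insert 3 (step 8): P = [1, 3, 6] / [2, 5] / [4, 7] / [8];  Q = [1, 3, 7] / [2, 4] / [5, 8] / [6]
Final shape: (3, 2, 2, 1).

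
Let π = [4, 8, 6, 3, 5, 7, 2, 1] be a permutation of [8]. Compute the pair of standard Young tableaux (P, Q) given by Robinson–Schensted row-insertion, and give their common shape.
P = [1, 5, 7] / [2, 6] / [3] / [4] / [8];  Q = [1, 2, 6] / [3, 5] / [4] / [7] / [8];  common shape = (3, 2, 1, 1, 1)

Row-insert the values π_1, π_2, … into P one at a time, bumping the leftmost entry strictly greater than the inserted value down to the next row. The recording tableau Q records, in position (i, j), the step at which that cell was added to P.
  Insert 4 (step 1): P = [4];  Q = [1]
  Insert 8 (step 2): P = [4, 8];  Q = [1, 2]
  Insert 6 (step 3): P = [4, 6] / [8];  Q = [1, 2] / [3]
  Insert 3 (step 4): P = [3, 6] / [4] / [8];  Q = [1, 2] / [3] / [4]
  Insert 5 (step 5): P = [3, 5] / [4, 6] / [8];  Q = [1, 2] / [3, 5] / [4]
  Insert 7 (step 6): P = [3, 5, 7] / [4, 6] / [8];  Q = [1, 2, 6] / [3, 5] / [4]
  Insert 2 (step 7): P = [2, 5, 7] / [3, 6] / [4] / [8];  Q = [1, 2, 6] / [3, 5] / [4] / [7]
  Insert 1 (step 8): P = [1, 5, 7] / [2, 6] / [3] / [4] / [8];  Q = [1, 2, 6] / [3, 5] / [4] / [7] / [8]
Final shape: (3, 2, 1, 1, 1).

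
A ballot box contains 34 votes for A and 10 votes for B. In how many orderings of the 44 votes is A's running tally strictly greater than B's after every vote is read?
Strict-lead orderings = 1353412788

Total orderings of the 44 votes with 34 for A: C(44, 34) = 2481256778. By the Bertrand ballot formula (Cycle Lemma / reflection principle), the number of orderings in which A is strictly ahead of B throughout is (p − q)/(p + q) · C(p + q, p) = (34 − 10)/(34 + 10) · 2481256778 = 1353412788.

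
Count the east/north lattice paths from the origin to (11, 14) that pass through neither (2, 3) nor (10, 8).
Number of paths = 2561584

Inclusion–exclusion. Total paths: C(25, 11) = 4457400. Through P₁: C(5, 2)·C(20, 9) = 1679600. Through P₂: C(18, 10)·C(7, 1) = 306306. Since P₁ is strictly southwest of P₂, a monotone path through both must visit P₁ then P₂; paths through both = C(5, 2)·C(13, 8)·C(7, 1) = 90090. Avoid both = 4457400 − 1679600 − 306306 + 90090 = 2561584.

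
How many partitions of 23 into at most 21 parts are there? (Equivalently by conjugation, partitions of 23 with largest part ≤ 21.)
p(23, parts ≤ 21) = 1253

Use the recurrence p(n, m) = p(n, m−1) + p(n−m, m): either the largest part is < m (count p(n, m−1)) or the largest part is exactly m (remove one copy of m, count p(n−m, m)). With p(0, ·) = 1 this gives p(23, parts ≤ 21) = 1253. (By conjugating Young diagrams, this also counts partitions of 23 into at most 21 parts.)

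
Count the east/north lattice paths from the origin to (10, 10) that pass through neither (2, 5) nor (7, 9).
Number of paths = 122553

Inclusion–exclusion. Total paths: C(20, 10) = 184756. Through P₁: C(7, 2)·C(13, 8) = 27027. Through P₂: C(16, 7)·C(4, 3) = 45760. Since P₁ is strictly southwest of P₂, a monotone path through both must visit P₁ then P₂; paths through both = C(7, 2)·C(9, 5)·C(4, 3) = 10584. Avoid both = 184756 − 27027 − 45760 + 10584 = 122553.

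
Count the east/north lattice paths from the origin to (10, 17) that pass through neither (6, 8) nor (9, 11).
Number of paths = 5533840

Inclusion–exclusion. Total paths: C(27, 10) = 8436285. Through P₁: C(14, 6)·C(13, 4) = 2147145. Through P₂: C(20, 9)·C(7, 1) = 1175720. Since P₁ is strictly southwest of P₂, a monotone path through both must visit P₁ then P₂; paths through both = C(14, 6)·C(6, 3)·C(7, 1) = 420420. Avoid both = 8436285 − 2147145 − 1175720 + 420420 = 5533840.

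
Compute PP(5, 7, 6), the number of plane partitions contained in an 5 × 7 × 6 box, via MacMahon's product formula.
PP(5, 7, 6) = 739309710568

Evaluate the triple product over i = 1..5, j = 1..7, k = 1..6. The factors are (2/1) · (3/2) · (4/3) · (5/4) · (6/5) · (7/6) · (3/2) · (4/3) · … (210 factors total). The numerators and denominators telescope so the product is an integer; carrying out the multiplication exactly gives PP(5, 7, 6) = 739309710568.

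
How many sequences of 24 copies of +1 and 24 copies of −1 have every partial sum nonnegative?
C_24 = 1289904147324

These ballot sequences are counted by the Catalan number C_n = (1/(n + 1)) · C(2n, n). For n = 24: C_24 = (1/25) · C(48, 24) = 32247603683100/25 = 1289904147324.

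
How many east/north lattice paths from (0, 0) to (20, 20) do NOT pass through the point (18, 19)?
Number of paths = 84828633120

Total paths from (0, 0) to (20, 20): C(40, 20) = 137846528820. Paths through (18, 19): (paths (0, 0) → (18, 19)) × (paths (18, 19) → (20, 20)) = C(37, 18) · C(3, 2) = 17672631900 · 3 = 53017895700. Avoidance count = 137846528820 − 53017895700 = 84828633120.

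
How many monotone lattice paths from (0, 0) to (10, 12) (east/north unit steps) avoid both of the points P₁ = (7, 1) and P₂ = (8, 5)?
Number of paths = 598842

Inclusion–exclusion. Total paths: C(22, 10) = 646646. Through P₁: C(8, 7)·C(14, 3) = 2912. Through P₂: C(13, 8)·C(9, 2) = 46332. Since P₁ is strictly southwest of P₂, a monotone path through both must visit P₁ then P₂; paths through both = C(8, 7)·C(5, 1)·C(9, 2) = 1440. Avoid both = 646646 − 2912 − 46332 + 1440 = 598842.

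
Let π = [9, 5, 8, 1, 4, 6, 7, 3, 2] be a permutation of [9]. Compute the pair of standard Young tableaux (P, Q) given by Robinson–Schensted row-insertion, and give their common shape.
P = [1, 2, 6, 7] / [3, 8] / [4] / [5] / [9];  Q = [1, 3, 6, 7] / [2, 5] / [4] / [8] / [9];  common shape = (4, 2, 1, 1, 1)

Row-insert the values π_1, π_2, … into P one at a time, bumping the leftmost entry strictly greater than the inserted value down to the next row. The recording tableau Q records, in position (i, j), the step at which that cell was added to P.
  Insert 9 (step 1): P = [9];  Q = [1]
  Insert 5 (step 2): P = [5] / [9];  Q = [1] / [2]
  Insert 8 (step 3): P = [5, 8] / [9];  Q = [1, 3] / [2]
  Insert 1 (step 4): P = [1, 8] / [5] / [9];  Q = [1, 3] / [2] / [4]
  Insert 4 (step 5): P = [1, 4] / [5, 8] / [9];  Q = [1, 3] / [2, 5] / [4]
  Insert 6 (step 6): P = [1, 4, 6] / [5, 8] / [9];  Q = [1, 3, 6] / [2, 5] / [4]
  Insert 7 (step 7): P = [1, 4, 6, 7] / [5, 8] / [9];  Q = [1, 3, 6, 7] / [2, 5] / [4]
  Insert 3 (step 8): P = [1, 3, 6, 7] / [4, 8] / [5] / [9];  Q = [1, 3, 6, 7] / [2, 5] / [4] / [8]
  Insert 2 (step 9): P = [1, 2, 6, 7] / [3, 8] / [4] / [5] / [9];  Q = [1, 3, 6, 7] / [2, 5] / [4] / [8] / [9]
Final shape: (4, 2, 1, 1, 1).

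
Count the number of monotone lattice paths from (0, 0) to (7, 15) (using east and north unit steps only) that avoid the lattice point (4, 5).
Number of paths = 134508

Total paths from (0, 0) to (7, 15): C(22, 7) = 170544. Paths through (4, 5): (paths (0, 0) → (4, 5)) × (paths (4, 5) → (7, 15)) = C(9, 4) · C(13, 3) = 126 · 286 = 36036. Avoidance count = 170544 − 36036 = 134508.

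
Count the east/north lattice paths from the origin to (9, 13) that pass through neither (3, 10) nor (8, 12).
Number of paths = 233468

Inclusion–exclusion. Total paths: C(22, 9) = 497420. Through P₁: C(13, 3)·C(9, 6) = 24024. Through P₂: C(20, 8)·C(2, 1) = 251940. Since P₁ is strictly southwest of P₂, a monotone path through both must visit P₁ then P₂; paths through both = C(13, 3)·C(7, 5)·C(2, 1) = 12012. Avoid both = 497420 − 24024 − 251940 + 12012 = 233468.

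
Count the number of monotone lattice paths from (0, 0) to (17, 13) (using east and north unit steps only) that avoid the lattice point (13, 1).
Number of paths = 119734370

Total paths from (0, 0) to (17, 13): C(30, 17) = 119759850. Paths through (13, 1): (paths (0, 0) → (13, 1)) × (paths (13, 1) → (17, 13)) = C(14, 13) · C(16, 4) = 14 · 1820 = 25480. Avoidance count = 119759850 − 25480 = 119734370.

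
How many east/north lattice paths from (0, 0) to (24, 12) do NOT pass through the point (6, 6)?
Number of paths = 1127310996

Total paths from (0, 0) to (24, 12): C(36, 24) = 1251677700. Paths through (6, 6): (paths (0, 0) → (6, 6)) × (paths (6, 6) → (24, 12)) = C(12, 6) · C(24, 18) = 924 · 134596 = 124366704. Avoidance count = 1251677700 − 124366704 = 1127310996.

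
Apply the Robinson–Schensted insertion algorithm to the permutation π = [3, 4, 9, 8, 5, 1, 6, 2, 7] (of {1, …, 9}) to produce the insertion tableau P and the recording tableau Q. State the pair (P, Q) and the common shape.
P = [1, 2, 5, 6, 7] / [3, 4] / [8] / [9];  Q = [1, 2, 3, 7, 9] / [4, 8] / [5] / [6];  common shape = (5, 2, 1, 1)

Row-insert the values π_1, π_2, … into P one at a time, bumping the leftmost entry strictly greater than the inserted value down to the next row. The recording tableau Q records, in position (i, j), the step at which that cell was added to P.
  Insert 3 (step 1): P = [3];  Q = [1]
  Insert 4 (step 2): P = [3, 4];  Q = [1, 2]
  Insert 9 (step 3): P = [3, 4, 9];  Q = [1, 2, 3]
  Insert 8 (step 4): P = [3, 4, 8] / [9];  Q = [1, 2, 3] / [4]
  Insert 5 (step 5): P = [3, 4, 5] / [8] / [9];  Q = [1, 2, 3] / [4] / [5]
  Insert 1 (step 6): P = [1, 4, 5] / [3] / [8] / [9];  Q = [1, 2, 3] / [4] / [5] / [6]
  Insert 6 (step 7): P = [1, 4, 5, 6] / [3] / [8] / [9];  Q = [1, 2, 3, 7] / [4] / [5] / [6]
  Insert 2 (step 8): P = [1, 2, 5, 6] / [3, 4] / [8] / [9];  Q = [1, 2, 3, 7] / [4, 8] / [5] / [6]
  Insert 7 (step 9): P = [1, 2, 5, 6, 7] / [3, 4] / [8] / [9];  Q = [1, 2, 3, 7, 9] / [4, 8] / [5] / [6]
Final shape: (5, 2, 1, 1).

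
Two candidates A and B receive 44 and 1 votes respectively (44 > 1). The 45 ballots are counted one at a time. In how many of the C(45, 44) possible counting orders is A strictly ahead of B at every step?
Strict-lead orderings = 43

Total orderings of the 45 votes with 44 for A: C(45, 44) = 45. By the Bertrand ballot formula (Cycle Lemma / reflection principle), the number of orderings in which A is strictly ahead of B throughout is (p − q)/(p + q) · C(p + q, p) = (44 − 1)/(44 + 1) · 45 = 43.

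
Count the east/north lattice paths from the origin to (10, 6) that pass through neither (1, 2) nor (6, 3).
Number of paths = 3553

Inclusion–exclusion. Total paths: C(16, 10) = 8008. Through P₁: C(3, 1)·C(13, 9) = 2145. Through P₂: C(9, 6)·C(7, 4) = 2940. Since P₁ is strictly southwest of P₂, a monotone path through both must visit P₁ then P₂; paths through both = C(3, 1)·C(6, 5)·C(7, 4) = 630. Avoid both = 8008 − 2145 − 2940 + 630 = 3553.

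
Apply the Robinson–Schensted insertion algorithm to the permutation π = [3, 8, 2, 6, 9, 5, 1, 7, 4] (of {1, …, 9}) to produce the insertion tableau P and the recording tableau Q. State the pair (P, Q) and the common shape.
P = [1, 4, 7] / [2, 5, 9] / [3, 6] / [8];  Q = [1, 2, 5] / [3, 4, 8] / [6, 9] / [7];  common shape = (3, 3, 2, 1)

Row-insert the values π_1, π_2, … into P one at a time, bumping the leftmost entry strictly greater than the inserted value down to the next row. The recording tableau Q records, in position (i, j), the step at which that cell was added to P.
  Insert 3 (step 1): P = [3];  Q = [1]
  Insert 8 (step 2): P = [3, 8];  Q = [1, 2]
  Insert 2 (step 3): P = [2, 8] / [3];  Q = [1, 2] / [3]
  Insert 6 (step 4): P = [2, 6] / [3, 8];  Q = [1, 2] / [3, 4]
  Insert 9 (step 5): P = [2, 6, 9] / [3, 8];  Q = [1, 2, 5] / [3, 4]
  Insert 5 (step 6): P = [2, 5, 9] / [3, 6] / [8];  Q = [1, 2, 5] / [3, 4] / [6]
  Insert 1 (step 7): P = [1, 5, 9] / [2, 6] / [3] / [8];  Q = [1, 2, 5] / [3, 4] / [6] / [7]
  Insert 7 (step 8): P = [1, 5, 7] / [2, 6, 9] / [3] / [8];  Q = [1, 2, 5] / [3, 4, 8] / [6] / [7]
  Insert 4 (step 9): P = [1, 4, 7] / [2, 5, 9] / [3, 6] / [8];  Q = [1, 2, 5] / [3, 4, 8] / [6, 9] / [7]
Final shape: (3, 3, 2, 1).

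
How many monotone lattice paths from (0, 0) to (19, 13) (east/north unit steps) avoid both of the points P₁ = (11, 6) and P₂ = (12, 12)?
Number of paths = 246793848

Inclusion–exclusion. Total paths: C(32, 19) = 347373600. Through P₁: C(17, 11)·C(15, 8) = 79639560. Through P₂: C(24, 12)·C(8, 7) = 21633248. Since P₁ is strictly southwest of P₂, a monotone path through both must visit P₁ then P₂; paths through both = C(17, 11)·C(7, 1)·C(8, 7) = 693056. Avoid both = 347373600 − 79639560 − 21633248 + 693056 = 246793848.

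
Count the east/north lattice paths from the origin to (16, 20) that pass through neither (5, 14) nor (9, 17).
Number of paths = 6837855582

Inclusion–exclusion. Total paths: C(36, 16) = 7307872110. Through P₁: C(19, 5)·C(17, 11) = 143908128. Through P₂: C(26, 9)·C(10, 7) = 374946000. Since P₁ is strictly southwest of P₂, a monotone path through both must visit P₁ then P₂; paths through both = C(19, 5)·C(7, 4)·C(10, 7) = 48837600. Avoid both = 7307872110 − 143908128 − 374946000 + 48837600 = 6837855582.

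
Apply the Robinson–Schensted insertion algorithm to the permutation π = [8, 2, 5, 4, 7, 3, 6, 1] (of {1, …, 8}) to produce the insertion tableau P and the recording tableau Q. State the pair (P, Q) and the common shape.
P = [1, 3, 6] / [2, 7] / [4] / [5] / [8];  Q = [1, 3, 5] / [2, 7] / [4] / [6] / [8];  common shape = (3, 2, 1, 1, 1)

Row-insert the values π_1, π_2, … into P one at a time, bumping the leftmost entry strictly greater than the inserted value down to the next row. The recording tableau Q records, in position (i, j), the step at which that cell was added to P.
  Insert 8 (step 1): P = [8];  Q = [1]
  Insert 2 (step 2): P = [2] / [8];  Q = [1] / [2]
  Insert 5 (step 3): P = [2, 5] / [8];  Q = [1, 3] / [2]
  Insert 4 (step 4): P = [2, 4] / [5] / [8];  Q = [1, 3] / [2] / [4]
  Insert 7 (step 5): P = [2, 4, 7] / [5] / [8];  Q = [1, 3, 5] / [2] / [4]
  Insert 3 (step 6): P = [2, 3, 7] / [4] / [5] / [8];  Q = [1, 3, 5] / [2] / [4] / [6]
  Insert 6 (step 7): P = [2, 3, 6] / [4, 7] / [5] / [8];  Q = [1, 3, 5] / [2, 7] / [4] / [6]
  Insert 1 (step 8): P = [1, 3, 6] / [2, 7] / [4] / [5] / [8];  Q = [1, 3, 5] / [2, 7] / [4] / [6] / [8]
Final shape: (3, 2, 1, 1, 1).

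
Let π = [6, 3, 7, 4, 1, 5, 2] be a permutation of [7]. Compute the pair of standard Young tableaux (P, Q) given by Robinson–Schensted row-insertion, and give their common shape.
P = [1, 2, 5] / [3, 4] / [6, 7];  Q = [1, 3, 6] / [2, 4] / [5, 7];  common shape = (3, 2, 2)

Row-insert the values π_1, π_2, … into P one at a time, bumping the leftmost entry strictly greater than the inserted value down to the next row. The recording tableau Q records, in position (i, j), the step at which that cell was added to P.
  Insert 6 (step 1): P = [6];  Q = [1]
  Insert 3 (step 2): P = [3] / [6];  Q = [1] / [2]
  Insert 7 (step 3): P = [3, 7] / [6];  Q = [1, 3] / [2]
  Insert 4 (step 4): P = [3, 4] / [6, 7];  Q = [1, 3] / [2, 4]
  Insert 1 (step 5): P = [1, 4] / [3, 7] / [6];  Q = [1, 3] / [2, 4] / [5]
  Insert 5 (step 6): P = [1, 4, 5] / [3, 7] / [6];  Q = [1, 3, 6] / [2, 4] / [5]
  Insert 2 (step 7): P = [1, 2, 5] / [3, 4] / [6, 7];  Q = [1, 3, 6] / [2, 4] / [5, 7]
Final shape: (3, 2, 2).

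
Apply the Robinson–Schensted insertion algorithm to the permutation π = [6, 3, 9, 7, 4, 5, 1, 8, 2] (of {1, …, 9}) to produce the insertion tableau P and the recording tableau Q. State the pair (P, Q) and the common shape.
P = [1, 2, 5, 8] / [3, 4] / [6, 7] / [9];  Q = [1, 3, 6, 8] / [2, 4] / [5, 9] / [7];  common shape = (4, 2, 2, 1)

Row-insert the values π_1, π_2, … into P one at a time, bumping the leftmost entry strictly greater than the inserted value down to the next row. The recording tableau Q records, in position (i, j), the step at which that cell was added to P.
  Insert 6 (step 1): P = [6];  Q = [1]
  Insert 3 (step 2): P = [3] / [6];  Q = [1] / [2]
  Insert 9 (step 3): P = [3, 9] / [6];  Q = [1, 3] / [2]
  Insert 7 (step 4): P = [3, 7] / [6, 9];  Q = [1, 3] / [2, 4]
  Insert 4 (step 5): P = [3, 4] / [6, 7] / [9];  Q = [1, 3] / [2, 4] / [5]
  Insert 5 (step 6): P = [3, 4, 5] / [6, 7] / [9];  Q = [1, 3, 6] / [2, 4] / [5]
  Insert 1 (step 7): P = [1, 4, 5] / [3, 7] / [6] / [9];  Q = [1, 3, 6] / [2, 4] / [5] / [7]
  Insert 8 (step 8): P = [1, 4, 5, 8] / [3, 7] / [6] / [9];  Q = [1, 3, 6, 8] / [2, 4] / [5] / [7]
  Insert 2 (step 9): P = [1, 2, 5, 8] / [3, 4] / [6, 7] / [9];  Q = [1, 3, 6, 8] / [2, 4] / [5, 9] / [7]
Final shape: (4, 2, 2, 1).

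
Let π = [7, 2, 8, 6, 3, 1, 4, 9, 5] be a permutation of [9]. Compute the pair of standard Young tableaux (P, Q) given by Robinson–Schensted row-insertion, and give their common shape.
P = [1, 3, 4, 5] / [2, 8, 9] / [6] / [7];  Q = [1, 3, 7, 8] / [2, 4, 9] / [5] / [6];  common shape = (4, 3, 1, 1)

Row-insert the values π_1, π_2, … into P one at a time, bumping the leftmost entry strictly greater than the inserted value down to the next row. The recording tableau Q records, in position (i, j), the step at which that cell was added to P.
  Insert 7 (step 1): P = [7];  Q = [1]
  Insert 2 (step 2): P = [2] / [7];  Q = [1] / [2]
  Insert 8 (step 3): P = [2, 8] / [7];  Q = [1, 3] / [2]
  Insert 6 (step 4): P = [2, 6] / [7, 8];  Q = [1, 3] / [2, 4]
  Insert 3 (step 5): P = [2, 3] / [6, 8] / [7];  Q = [1, 3] / [2, 4] / [5]
  Insert 1 (step 6): P = [1, 3] / [2, 8] / [6] / [7];  Q = [1, 3] / [2, 4] / [5] / [6]
  Insert 4 (step 7): P = [1, 3, 4] / [2, 8] / [6] / [7];  Q = [1, 3, 7] / [2, 4] / [5] / [6]
  Insert 9 (step 8): P = [1, 3, 4, 9] / [2, 8] / [6] / [7];  Q = [1, 3, 7, 8] / [2, 4] / [5] / [6]
  Insert 5 (step 9): P = [1, 3, 4, 5] / [2, 8, 9] / [6] / [7];  Q = [1, 3, 7, 8] / [2, 4, 9] / [5] / [6]
Final shape: (4, 3, 1, 1).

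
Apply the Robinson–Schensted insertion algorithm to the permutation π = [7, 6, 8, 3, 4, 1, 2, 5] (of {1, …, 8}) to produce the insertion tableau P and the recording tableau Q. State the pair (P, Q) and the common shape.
P = [1, 2, 5] / [3, 4] / [6, 8] / [7];  Q = [1, 3, 8] / [2, 5] / [4, 7] / [6];  common shape = (3, 2, 2, 1)

Row-insert the values π_1, π_2, … into P one at a time, bumping the leftmost entry strictly greater than the inserted value down to the next row. The recording tableau Q records, in position (i, j), the step at which that cell was added to P.
  Insert 7 (step 1): P = [7];  Q = [1]
  Insert 6 (step 2): P = [6] / [7];  Q = [1] / [2]
  Insert 8 (step 3): P = [6, 8] / [7];  Q = [1, 3] / [2]
  Insert 3 (step 4): P = [3, 8] / [6] / [7];  Q = [1, 3] / [2] / [4]
  Insert 4 (step 5): P = [3, 4] / [6, 8] / [7];  Q = [1, 3] / [2, 5] / [4]
  Insert 1 (step 6): P = [1, 4] / [3, 8] / [6] / [7];  Q = [1, 3] / [2, 5] / [4] / [6]
  Insert 2 (step 7): P = [1, 2] / [3, 4] / [6, 8] / [7];  Q = [1, 3] / [2, 5] / [4, 7] / [6]
  Insert 5 (step 8): P = [1, 2, 5] / [3, 4] / [6, 8] / [7];  Q = [1, 3, 8] / [2, 5] / [4, 7] / [6]
Final shape: (3, 2, 2, 1).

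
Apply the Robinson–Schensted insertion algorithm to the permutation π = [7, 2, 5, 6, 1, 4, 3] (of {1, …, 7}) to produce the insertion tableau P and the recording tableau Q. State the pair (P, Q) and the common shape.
P = [1, 3, 6] / [2, 4] / [5] / [7];  Q = [1, 3, 4] / [2, 6] / [5] / [7];  common shape = (3, 2, 1, 1)

Row-insert the values π_1, π_2, … into P one at a time, bumping the leftmost entry strictly greater than the inserted value down to the next row. The recording tableau Q records, in position (i, j), the step at which that cell was added to P.
  Insert 7 (step 1): P = [7];  Q = [1]
  Insert 2 (step 2): P = [2] / [7];  Q = [1] / [2]
  Insert 5 (step 3): P = [2, 5] / [7];  Q = [1, 3] / [2]
  Insert 6 (step 4): P = [2, 5, 6] / [7];  Q = [1, 3, 4] / [2]
  Insert 1 (step 5): P = [1, 5, 6] / [2] / [7];  Q = [1, 3, 4] / [2] / [5]
  Insert 4 (step 6): P = [1, 4, 6] / [2, 5] / [7];  Q = [1, 3, 4] / [2, 6] / [5]
  Insert 3 (step 7): P = [1, 3, 6] / [2, 4] / [5] / [7];  Q = [1, 3, 4] / [2, 6] / [5] / [7]
Final shape: (3, 2, 1, 1).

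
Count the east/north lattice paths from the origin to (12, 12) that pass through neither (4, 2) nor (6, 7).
Number of paths = 1400524

Inclusion–exclusion. Total paths: C(24, 12) = 2704156. Through P₁: C(6, 4)·C(18, 8) = 656370. Through P₂: C(13, 6)·C(11, 6) = 792792. Since P₁ is strictly southwest of P₂, a monotone path through both must visit P₁ then P₂; paths through both = C(6, 4)·C(7, 2)·C(11, 6) = 145530. Avoid both = 2704156 − 656370 − 792792 + 145530 = 1400524.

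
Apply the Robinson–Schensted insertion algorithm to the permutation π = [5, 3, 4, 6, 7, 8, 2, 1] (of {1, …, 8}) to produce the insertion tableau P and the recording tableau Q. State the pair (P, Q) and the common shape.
P = [1, 4, 6, 7, 8] / [2] / [3] / [5];  Q = [1, 3, 4, 5, 6] / [2] / [7] / [8];  common shape = (5, 1, 1, 1)

Row-insert the values π_1, π_2, … into P one at a time, bumping the leftmost entry strictly greater than the inserted value down to the next row. The recording tableau Q records, in position (i, j), the step at which that cell was added to P.
  Insert 5 (step 1): P = [5];  Q = [1]
  Insert 3 (step 2): P = [3] / [5];  Q = [1] / [2]
  Insert 4 (step 3): P = [3, 4] / [5];  Q = [1, 3] / [2]
  Insert 6 (step 4): P = [3, 4, 6] / [5];  Q = [1, 3, 4] / [2]
  Insert 7 (step 5): P = [3, 4, 6, 7] / [5];  Q = [1, 3, 4, 5] / [2]
  Insert 8 (step 6): P = [3, 4, 6, 7, 8] / [5];  Q = [1, 3, 4, 5, 6] / [2]
  Insert 2 (step 7): P = [2, 4, 6, 7, 8] / [3] / [5];  Q = [1, 3, 4, 5, 6] / [2] / [7]
  Insert 1 (step 8): P = [1, 4, 6, 7, 8] / [2] / [3] / [5];  Q = [1, 3, 4, 5, 6] / [2] / [7] / [8]
Final shape: (5, 1, 1, 1).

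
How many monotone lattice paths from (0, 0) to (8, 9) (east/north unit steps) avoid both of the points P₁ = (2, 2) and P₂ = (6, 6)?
Number of paths = 8974

Inclusion–exclusion. Total paths: C(17, 8) = 24310. Through P₁: C(4, 2)·C(13, 6) = 10296. Through P₂: C(12, 6)·C(5, 2) = 9240. Since P₁ is strictly southwest of P₂, a monotone path through both must visit P₁ then P₂; paths through both = C(4, 2)·C(8, 4)·C(5, 2) = 4200. Avoid both = 24310 − 10296 − 9240 + 4200 = 8974.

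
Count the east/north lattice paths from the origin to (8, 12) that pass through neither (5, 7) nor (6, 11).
Number of paths = 56370

Inclusion–exclusion. Total paths: C(20, 8) = 125970. Through P₁: C(12, 5)·C(8, 3) = 44352. Through P₂: C(17, 6)·C(3, 2) = 37128. Since P₁ is strictly southwest of P₂, a monotone path through both must visit P₁ then P₂; paths through both = C(12, 5)·C(5, 1)·C(3, 2) = 11880. Avoid both = 125970 − 44352 − 37128 + 11880 = 56370.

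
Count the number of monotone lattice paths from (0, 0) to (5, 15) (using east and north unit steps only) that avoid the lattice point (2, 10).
Number of paths = 11808

Total paths from (0, 0) to (5, 15): C(20, 5) = 15504. Paths through (2, 10): (paths (0, 0) → (2, 10)) × (paths (2, 10) → (5, 15)) = C(12, 2) · C(8, 3) = 66 · 56 = 3696. Avoidance count = 15504 − 3696 = 11808.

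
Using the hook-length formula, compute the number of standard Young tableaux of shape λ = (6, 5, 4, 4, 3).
# SYT of shape (6, 5, 4, 4, 3) = 746876130

Hook-length formula: f^λ = n! / Π hook(c), product over all cells c of the Young diagram. For λ = (6, 5, 4, 4, 3), n = 22 boxes. Hook lengths by row (left-to-right, top-to-bottom): [10, 9, 8, 6, 3, 1]; [8, 7, 6, 4, 1]; [6, 5, 4, 2]; [5, 4, 3, 1]; [3, 2, 1]. Product of hooks = 1504935936000. So f^λ = 22! / 1504935936000 = 1124000727777607680000 / 1504935936000 = 746876130.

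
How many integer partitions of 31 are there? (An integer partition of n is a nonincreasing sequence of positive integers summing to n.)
p(31) = 6842

Compute p(n) via the recurrence p(n, m) = p(n, m−1) + p(n−m, m), where p(n, m) counts partitions of n with all parts ≤ m and p(n) = p(n, n). The base cases are p(0, m) = 1 and p(n, 0) = 0 for n > 0. Filling the table yields p(31) = 6842. (Euler's pentagonal recurrence is an alternative.)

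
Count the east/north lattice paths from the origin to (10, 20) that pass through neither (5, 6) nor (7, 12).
Number of paths = 18493299

Inclusion–exclusion. Total paths: C(30, 10) = 30045015. Through P₁: C(11, 5)·C(19, 5) = 5372136. Through P₂: C(19, 7)·C(11, 3) = 8314020. Since P₁ is strictly southwest of P₂, a monotone path through both must visit P₁ then P₂; paths through both = C(11, 5)·C(8, 2)·C(11, 3) = 2134440. Avoid both = 30045015 − 5372136 − 8314020 + 2134440 = 18493299.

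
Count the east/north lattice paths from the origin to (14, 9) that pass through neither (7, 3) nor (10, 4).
Number of paths = 545624

Inclusion–exclusion. Total paths: C(23, 14) = 817190. Through P₁: C(10, 7)·C(13, 7) = 205920. Through P₂: C(14, 10)·C(9, 4) = 126126. Since P₁ is strictly southwest of P₂, a monotone path through both must visit P₁ then P₂; paths through both = C(10, 7)·C(4, 3)·C(9, 4) = 60480. Avoid both = 817190 − 205920 − 126126 + 60480 = 545624.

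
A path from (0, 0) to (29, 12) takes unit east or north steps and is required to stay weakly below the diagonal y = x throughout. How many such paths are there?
Number of paths = 4739192952

By the reflection principle (André's argument), the number of monotone paths to (29, 12) with n ≤ m that never go above y = x is C(41, 29) − C(41, 30) = 7898654920 − 3159461968 = 4739192952.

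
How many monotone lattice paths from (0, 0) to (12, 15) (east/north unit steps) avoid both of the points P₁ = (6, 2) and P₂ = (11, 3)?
Number of paths = 16621616

Inclusion–exclusion. Total paths: C(27, 12) = 17383860. Through P₁: C(8, 6)·C(19, 6) = 759696. Through P₂: C(14, 11)·C(13, 1) = 4732. Since P₁ is strictly southwest of P₂, a monotone path through both must visit P₁ then P₂; paths through both = C(8, 6)·C(6, 5)·C(13, 1) = 2184. Avoid both = 17383860 − 759696 − 4732 + 2184 = 16621616.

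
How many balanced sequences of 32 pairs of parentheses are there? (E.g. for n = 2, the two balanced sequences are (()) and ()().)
C_32 = 55534064877048198

These balanced parentheses are counted by the Catalan number C_n = (1/(n + 1)) · C(2n, n). For n = 32: C_32 = (1/33) · C(64, 32) = 1832624140942590534/33 = 55534064877048198.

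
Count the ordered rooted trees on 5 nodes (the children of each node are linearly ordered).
C_4 = 14

These ordered rooted trees are counted by the Catalan number C_n = (1/(n + 1)) · C(2n, n). For n = 4: C_4 = (1/5) · C(8, 4) = 70/5 = 14.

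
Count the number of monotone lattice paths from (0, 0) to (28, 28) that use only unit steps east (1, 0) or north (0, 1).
Number of paths = 7648690600760440

A monotone lattice path from (0, 0) to (28, 28) consists of 28 east steps and 28 north steps in some order, so it is determined by which 28 of the 56 steps are east. The count is C(56, 28) = 7648690600760440.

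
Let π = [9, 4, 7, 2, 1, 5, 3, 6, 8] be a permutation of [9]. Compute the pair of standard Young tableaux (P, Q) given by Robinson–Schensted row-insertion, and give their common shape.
P = [1, 3, 6, 8] / [2, 5] / [4, 7] / [9];  Q = [1, 3, 8, 9] / [2, 6] / [4, 7] / [5];  common shape = (4, 2, 2, 1)

Row-insert the values π_1, π_2, … into P one at a time, bumping the leftmost entry strictly greater than the inserted value down to the next row. The recording tableau Q records, in position (i, j), the step at which that cell was added to P.
  Insert 9 (step 1): P = [9];  Q = [1]
  Insert 4 (step 2): P = [4] / [9];  Q = [1] / [2]
  Insert 7 (step 3): P = [4, 7] / [9];  Q = [1, 3] / [2]
  Insert 2 (step 4): P = [2, 7] / [4] / [9];  Q = [1, 3] / [2] / [4]
  Insert 1 (step 5): P = [1, 7] / [2] / [4] / [9];  Q = [1, 3] / [2] / [4] / [5]
  Insert 5 (step 6): P = [1, 5] / [2, 7] / [4] / [9];  Q = [1, 3] / [2, 6] / [4] / [5]
  Insert 3 (step 7): P = [1, 3] / [2, 5] / [4, 7] / [9];  Q = [1, 3] / [2, 6] / [4, 7] / [5]
  Insert 6 (step 8): P = [1, 3, 6] / [2, 5] / [4, 7] / [9];  Q = [1, 3, 8] / [2, 6] / [4, 7] / [5]
  Insert 8 (step 9): P = [1, 3, 6, 8] / [2, 5] / [4, 7] / [9];  Q = [1, 3, 8, 9] / [2, 6] / [4, 7] / [5]
Final shape: (4, 2, 2, 1).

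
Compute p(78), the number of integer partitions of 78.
p(78) = 12132164

Compute p(n) via the recurrence p(n, m) = p(n, m−1) + p(n−m, m), where p(n, m) counts partitions of n with all parts ≤ m and p(n) = p(n, n). The base cases are p(0, m) = 1 and p(n, 0) = 0 for n > 0. Filling the table yields p(78) = 12132164. (Euler's pentagonal recurrence is an alternative.)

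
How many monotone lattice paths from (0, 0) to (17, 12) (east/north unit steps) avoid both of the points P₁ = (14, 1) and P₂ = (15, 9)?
Number of paths = 38816785

Inclusion–exclusion. Total paths: C(29, 17) = 51895935. Through P₁: C(15, 14)·C(14, 3) = 5460. Through P₂: C(24, 15)·C(5, 2) = 13075040. Since P₁ is strictly southwest of P₂, a monotone path through both must visit P₁ then P₂; paths through both = C(15, 14)·C(9, 1)·C(5, 2) = 1350. Avoid both = 51895935 − 5460 − 13075040 + 1350 = 38816785.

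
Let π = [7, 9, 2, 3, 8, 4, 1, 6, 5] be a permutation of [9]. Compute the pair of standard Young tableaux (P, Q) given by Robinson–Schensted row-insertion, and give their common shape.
P = [1, 3, 4, 5] / [2, 6] / [7, 8] / [9];  Q = [1, 2, 5, 8] / [3, 4] / [6, 9] / [7];  common shape = (4, 2, 2, 1)

Row-insert the values π_1, π_2, … into P one at a time, bumping the leftmost entry strictly greater than the inserted value down to the next row. The recording tableau Q records, in position (i, j), the step at which that cell was added to P.
  Insert 7 (step 1): P = [7];  Q = [1]
  Insert 9 (step 2): P = [7, 9];  Q = [1, 2]
  Insert 2 (step 3): P = [2, 9] / [7];  Q = [1, 2] / [3]
  Insert 3 (step 4): P = [2, 3] / [7, 9];  Q = [1, 2] / [3, 4]
  Insert 8 (step 5): P = [2, 3, 8] / [7, 9];  Q = [1, 2, 5] / [3, 4]
  Insert 4 (step 6): P = [2, 3, 4] / [7, 8] / [9];  Q = [1, 2, 5] / [3, 4] / [6]
  Insert 1 (step 7): P = [1, 3, 4] / [2, 8] / [7] / [9];  Q = [1, 2, 5] / [3, 4] / [6] / [7]
  Insert 6 (step 8): P = [1, 3, 4, 6] / [2, 8] / [7] / [9];  Q = [1, 2, 5, 8] / [3, 4] / [6] / [7]
  Insert 5 (step 9): P = [1, 3, 4, 5] / [2, 6] / [7, 8] / [9];  Q = [1, 2, 5, 8] / [3, 4] / [6, 9] / [7]
Final shape: (4, 2, 2, 1).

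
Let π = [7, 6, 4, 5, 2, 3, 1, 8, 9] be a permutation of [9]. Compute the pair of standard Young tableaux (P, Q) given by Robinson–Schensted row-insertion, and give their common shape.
P = [1, 3, 8, 9] / [2, 5] / [4] / [6] / [7];  Q = [1, 4, 8, 9] / [2, 6] / [3] / [5] / [7];  common shape = (4, 2, 1, 1, 1)

Row-insert the values π_1, π_2, … into P one at a time, bumping the leftmost entry strictly greater than the inserted value down to the next row. The recording tableau Q records, in position (i, j), the step at which that cell was added to P.
  Insert 7 (step 1): P = [7];  Q = [1]
  Insert 6 (step 2): P = [6] / [7];  Q = [1] / [2]
  Insert 4 (step 3): P = [4] / [6] / [7];  Q = [1] / [2] / [3]
  Insert 5 (step 4): P = [4, 5] / [6] / [7];  Q = [1, 4] / [2] / [3]
  Insert 2 (step 5): P = [2, 5] / [4] / [6] / [7];  Q = [1, 4] / [2] / [3] / [5]
  Insert 3 (step 6): P = [2, 3] / [4, 5] / [6] / [7];  Q = [1, 4] / [2, 6] / [3] / [5]
  Insert 1 (step 7): P = [1, 3] / [2, 5] / [4] / [6] / [7];  Q = [1, 4] / [2, 6] / [3] / [5] / [7]
  Insert 8 (step 8): P = [1, 3, 8] / [2, 5] / [4] / [6] / [7];  Q = [1, 4, 8] / [2, 6] / [3] / [5] / [7]
  Insert 9 (step 9): P = [1, 3, 8, 9] / [2, 5] / [4] / [6] / [7];  Q = [1, 4, 8, 9] / [2, 6] / [3] / [5] / [7]
Final shape: (4, 2, 1, 1, 1).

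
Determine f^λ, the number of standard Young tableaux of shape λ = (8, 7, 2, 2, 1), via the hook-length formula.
# SYT of shape (8, 7, 2, 2, 1) = 34918884

Hook-length formula: f^λ = n! / Π hook(c), product over all cells c of the Young diagram. For λ = (8, 7, 2, 2, 1), n = 20 boxes. Hook lengths by row (left-to-right, top-to-bottom): [12, 10, 7, 6, 5, 4, 3, 1]; [10, 8, 5, 4, 3, 2, 1]; [4, 2]; [3, 1]; [1]. Product of hooks = 69672960000. So f^λ = 20! / 69672960000 = 2432902008176640000 / 69672960000 = 34918884.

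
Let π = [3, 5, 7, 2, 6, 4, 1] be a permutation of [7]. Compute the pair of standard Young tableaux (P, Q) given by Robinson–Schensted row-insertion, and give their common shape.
P = [1, 4, 6] / [2, 5] / [3] / [7];  Q = [1, 2, 3] / [4, 5] / [6] / [7];  common shape = (3, 2, 1, 1)

Row-insert the values π_1, π_2, … into P one at a time, bumping the leftmost entry strictly greater than the inserted value down to the next row. The recording tableau Q records, in position (i, j), the step at which that cell was added to P.
  Insert 3 (step 1): P = [3];  Q = [1]
  Insert 5 (step 2): P = [3, 5];  Q = [1, 2]
  Insert 7 (step 3): P = [3, 5, 7];  Q = [1, 2, 3]
  Insert 2 (step 4): P = [2, 5, 7] / [3];  Q = [1, 2, 3] / [4]
  Insert 6 (step 5): P = [2, 5, 6] / [3, 7];  Q = [1, 2, 3] / [4, 5]
  Insert 4 (step 6): P = [2, 4, 6] / [3, 5] / [7];  Q = [1, 2, 3] / [4, 5] / [6]
  Insert 1 (step 7): P = [1, 4, 6] / [2, 5] / [3] / [7];  Q = [1, 2, 3] / [4, 5] / [6] / [7]
Final shape: (3, 2, 1, 1).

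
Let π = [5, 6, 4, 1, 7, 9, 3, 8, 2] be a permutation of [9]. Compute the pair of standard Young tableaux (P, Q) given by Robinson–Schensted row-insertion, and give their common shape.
P = [1, 2, 7, 8] / [3, 6, 9] / [4] / [5];  Q = [1, 2, 5, 6] / [3, 7, 8] / [4] / [9];  common shape = (4, 3, 1, 1)

Row-insert the values π_1, π_2, … into P one at a time, bumping the leftmost entry strictly greater than the inserted value down to the next row. The recording tableau Q records, in position (i, j), the step at which that cell was added to P.
  Insert 5 (step 1): P = [5];  Q = [1]
  Insert 6 (step 2): P = [5, 6];  Q = [1, 2]
  Insert 4 (step 3): P = [4, 6] / [5];  Q = [1, 2] / [3]
  Insert 1 (step 4): P = [1, 6] / [4] / [5];  Q = [1, 2] / [3] / [4]
  Insert 7 (step 5): P = [1, 6, 7] / [4] / [5];  Q = [1, 2, 5] / [3] / [4]
  Insert 9 (step 6): P = [1, 6, 7, 9] / [4] / [5];  Q = [1, 2, 5, 6] / [3] / [4]
  Insert 3 (step 7): P = [1, 3, 7, 9] / [4, 6] / [5];  Q = [1, 2, 5, 6] / [3, 7] / [4]
  Insert 8 (step 8): P = [1, 3, 7, 8] / [4, 6, 9] / [5];  Q = [1, 2, 5, 6] / [3, 7, 8] / [4]
  Insert 2 (step 9): P = [1, 2, 7, 8] / [3, 6, 9] / [4] / [5];  Q = [1, 2, 5, 6] / [3, 7, 8] / [4] / [9]
Final shape: (4, 3, 1, 1).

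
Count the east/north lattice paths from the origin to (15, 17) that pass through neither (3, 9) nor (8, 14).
Number of paths = 506289720

Inclusion–exclusion. Total paths: C(32, 15) = 565722720. Through P₁: C(12, 3)·C(20, 12) = 27713400. Through P₂: C(22, 8)·C(10, 7) = 38372400. Since P₁ is strictly southwest of P₂, a monotone path through both must visit P₁ then P₂; paths through both = C(12, 3)·C(10, 5)·C(10, 7) = 6652800. Avoid both = 565722720 − 27713400 − 38372400 + 6652800 = 506289720.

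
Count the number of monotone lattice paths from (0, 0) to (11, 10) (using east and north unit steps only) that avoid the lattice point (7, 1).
Number of paths = 346996

Total paths from (0, 0) to (11, 10): C(21, 11) = 352716. Paths through (7, 1): (paths (0, 0) → (7, 1)) × (paths (7, 1) → (11, 10)) = C(8, 7) · C(13, 4) = 8 · 715 = 5720. Avoidance count = 352716 − 5720 = 346996.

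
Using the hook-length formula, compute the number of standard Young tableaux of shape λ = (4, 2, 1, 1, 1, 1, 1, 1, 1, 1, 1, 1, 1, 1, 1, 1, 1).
# SYT of shape (4, 2, 1, 1, 1, 1, 1, 1, 1, 1, 1, 1, 1, 1, 1, 1, 1) = 14364

Hook-length formula: f^λ = n! / Π hook(c), product over all cells c of the Young diagram. For λ = (4, 2, 1, 1, 1, 1, 1, 1, 1, 1, 1, 1, 1, 1, 1, 1, 1), n = 21 boxes. Hook lengths by row (left-to-right, top-to-bottom): [20, 4, 2, 1]; [17, 1]; [15]; [14]; [13]; [12]; [11]; [10]; [9]; [8]; [7]; [6]; [5]; [4]; [3]; [2]; [1]. Product of hooks = 3556874280960000. So f^λ = 21! / 3556874280960000 = 51090942171709440000 / 3556874280960000 = 14364.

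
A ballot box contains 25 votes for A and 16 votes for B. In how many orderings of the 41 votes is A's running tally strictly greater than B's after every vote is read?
Strict-lead orderings = 22626756594

Total orderings of the 41 votes with 25 for A: C(41, 25) = 103077446706. By the Bertrand ballot formula (Cycle Lemma / reflection principle), the number of orderings in which A is strictly ahead of B throughout is (p − q)/(p + q) · C(p + q, p) = (25 − 16)/(25 + 16) · 103077446706 = 22626756594.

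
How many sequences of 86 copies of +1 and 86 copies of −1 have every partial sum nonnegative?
C_86 = 4180080073556524734514695828170907458428751314320

These ballot sequences are counted by the Catalan number C_n = (1/(n + 1)) · C(2n, n). For n = 86: C_86 = (1/87) · C(172, 86) = 363666966399417651902778537050868948883301364345840/87 = 4180080073556524734514695828170907458428751314320.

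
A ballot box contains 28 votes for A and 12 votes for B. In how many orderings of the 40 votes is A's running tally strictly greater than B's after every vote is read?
Strict-lead orderings = 2234741392

Total orderings of the 40 votes with 28 for A: C(40, 28) = 5586853480. By the Bertrand ballot formula (Cycle Lemma / reflection principle), the number of orderings in which A is strictly ahead of B throughout is (p − q)/(p + q) · C(p + q, p) = (28 − 12)/(28 + 12) · 5586853480 = 2234741392.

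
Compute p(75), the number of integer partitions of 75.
p(75) = 8118264

Compute p(n) via the recurrence p(n, m) = p(n, m−1) + p(n−m, m), where p(n, m) counts partitions of n with all parts ≤ m and p(n) = p(n, n). The base cases are p(0, m) = 1 and p(n, 0) = 0 for n > 0. Filling the table yields p(75) = 8118264. (Euler's pentagonal recurrence is an alternative.)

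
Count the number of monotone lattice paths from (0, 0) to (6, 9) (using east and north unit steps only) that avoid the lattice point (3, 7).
Number of paths = 3805

Total paths from (0, 0) to (6, 9): C(15, 6) = 5005. Paths through (3, 7): (paths (0, 0) → (3, 7)) × (paths (3, 7) → (6, 9)) = C(10, 3) · C(5, 3) = 120 · 10 = 1200. Avoidance count = 5005 − 1200 = 3805.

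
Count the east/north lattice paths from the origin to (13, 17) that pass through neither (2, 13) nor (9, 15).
Number of paths = 100060665

Inclusion–exclusion. Total paths: C(30, 13) = 119759850. Through P₁: C(15, 2)·C(15, 11) = 143325. Through P₂: C(24, 9)·C(6, 4) = 19612560. Since P₁ is strictly southwest of P₂, a monotone path through both must visit P₁ then P₂; paths through both = C(15, 2)·C(9, 7)·C(6, 4) = 56700. Avoid both = 119759850 − 143325 − 19612560 + 56700 = 100060665.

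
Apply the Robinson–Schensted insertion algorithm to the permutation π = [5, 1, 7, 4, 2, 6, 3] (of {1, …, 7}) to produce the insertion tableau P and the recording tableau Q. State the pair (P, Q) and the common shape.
P = [1, 2, 3] / [4, 6] / [5, 7];  Q = [1, 3, 6] / [2, 4] / [5, 7];  common shape = (3, 2, 2)

Row-insert the values π_1, π_2, … into P one at a time, bumping the leftmost entry strictly greater than the inserted value down to the next row. The recording tableau Q records, in position (i, j), the step at which that cell was added to P.
  Insert 5 (step 1): P = [5];  Q = [1]
  Insert 1 (step 2): P = [1] / [5];  Q = [1] / [2]
  Insert 7 (step 3): P = [1, 7] / [5];  Q = [1, 3] / [2]
  Insert 4 (step 4): P = [1, 4] / [5, 7];  Q = [1, 3] / [2, 4]
  Insert 2 (step 5): P = [1, 2] / [4, 7] / [5];  Q = [1, 3] / [2, 4] / [5]
  Insert 6 (step 6): P = [1, 2, 6] / [4, 7] / [5];  Q = [1, 3, 6] / [2, 4] / [5]
  Insert 3 (step 7): P = [1, 2, 3] / [4, 6] / [5, 7];  Q = [1, 3, 6] / [2, 4] / [5, 7]
Final shape: (3, 2, 2).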